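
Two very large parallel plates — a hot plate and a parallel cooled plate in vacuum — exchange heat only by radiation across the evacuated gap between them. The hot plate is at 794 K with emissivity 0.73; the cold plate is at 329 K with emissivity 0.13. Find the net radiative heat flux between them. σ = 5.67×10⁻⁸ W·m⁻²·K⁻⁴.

q ≈ 2710 W/m²

For two infinite grey parallel plates, q = σ(T₁⁴ − T₂⁴)/(1/ε₁ + 1/ε₂ − 1).
T₁⁴ − T₂⁴ = 3.974×10¹¹ − 1.172×10¹⁰ = 3.857×10¹¹ K⁴.
1/ε₁ + 1/ε₂ − 1 = 1.370 + 7.692 − 1 = 8.062.
q = 5.67×10⁻⁸ × 3.857×10¹¹ / 8.062.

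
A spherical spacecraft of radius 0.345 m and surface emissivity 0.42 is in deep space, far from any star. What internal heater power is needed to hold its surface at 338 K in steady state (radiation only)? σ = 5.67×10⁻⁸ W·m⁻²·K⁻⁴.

P = εσ·4πr²·T⁴.
4πr² = 1.496 m²; T⁴ = 1.305×10¹⁰ K⁴.
P = 0.42·5.67×10⁻⁸·1.496·1.305×10¹⁰.

P ≈ 465 W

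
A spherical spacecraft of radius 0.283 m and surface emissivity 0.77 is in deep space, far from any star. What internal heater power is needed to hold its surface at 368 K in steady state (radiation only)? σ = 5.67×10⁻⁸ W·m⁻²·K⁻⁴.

P = εσ·4πr²·T⁴.
4πr² = 1.006 m²; T⁴ = 1.834×10¹⁰ K⁴.
P = 0.77·5.67×10⁻⁸·1.006·1.834×10¹⁰.

P ≈ 806 W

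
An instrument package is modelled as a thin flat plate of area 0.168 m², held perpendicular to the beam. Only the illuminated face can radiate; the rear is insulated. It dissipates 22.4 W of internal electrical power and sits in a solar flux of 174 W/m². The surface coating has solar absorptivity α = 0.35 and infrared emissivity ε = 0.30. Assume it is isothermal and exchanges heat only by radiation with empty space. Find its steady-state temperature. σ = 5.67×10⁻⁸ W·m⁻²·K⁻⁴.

At steady state, absorbed solar power + internal power = radiated power.
Absorbed: α·S·A_cross = 0.35·174·0.1680 = 10.23 W (cross-section A).
Total input = 10.23 + 22.4 = 32.63 W.
Radiated: εσ·A_surf·T⁴ with A_surf = A = 0.1680 m².
T⁴ = 32.63/(0.30·5.67×10⁻⁸·0.1680) = 1.142×10¹⁰ K⁴.

T ≈ 327 K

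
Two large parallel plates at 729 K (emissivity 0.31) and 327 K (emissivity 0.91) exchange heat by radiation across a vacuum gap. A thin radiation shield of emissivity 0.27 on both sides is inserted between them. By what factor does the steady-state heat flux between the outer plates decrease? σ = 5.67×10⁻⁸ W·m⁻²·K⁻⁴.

factor ≈ 2.93

Without shield: q₀ = σΔ(T⁴)/(1/ε₁+1/ε₂−1) with denominator 3.325.
With shield the two gaps are in series; the resistances add: (1/ε₁+1/ε_s−1)+(1/ε_s+1/ε₂−1) = 5.930+3.803 = 9.732.
Heat-flux ratio q₀/q = 9.732/3.325.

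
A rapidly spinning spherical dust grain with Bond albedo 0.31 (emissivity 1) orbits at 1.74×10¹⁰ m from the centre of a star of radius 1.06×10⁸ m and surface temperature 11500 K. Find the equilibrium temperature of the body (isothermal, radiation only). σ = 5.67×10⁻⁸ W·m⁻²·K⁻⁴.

The star's surface emits σT_*⁴; at distance d the flux is S = σT_*⁴(R_*/d)².
S = 5.67×10⁻⁸·(11500)⁴·(1.06×10⁸/1.74×10¹⁰)² = 36800 W/m².
For an isothermal sphere T⁴ = (1−a)S/(4σ) = 1.120×10¹¹ K⁴.

T ≈ 578 K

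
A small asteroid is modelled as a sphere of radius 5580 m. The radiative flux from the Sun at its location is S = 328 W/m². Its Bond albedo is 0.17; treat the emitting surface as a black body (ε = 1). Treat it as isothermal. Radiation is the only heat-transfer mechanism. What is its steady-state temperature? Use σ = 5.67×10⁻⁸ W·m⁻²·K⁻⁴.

T ≈ 186 K

At equilibrium, absorbed power = emitted power.
Absorbing cross-section = πr² = 9.782×10⁷ m²; emitting surface = 4πr² = 3.913×10⁸ m² (ratio 4).
(1−a)S·A_cross = εσ·A_surf·T⁴  ⇒  T⁴ = (1−a)S/(4σ).
T⁴ = 0.830·328/(4·5.67×10⁻⁸) = 1.200×10⁹ K⁴.
T = (1.200×10⁹)^(1/4).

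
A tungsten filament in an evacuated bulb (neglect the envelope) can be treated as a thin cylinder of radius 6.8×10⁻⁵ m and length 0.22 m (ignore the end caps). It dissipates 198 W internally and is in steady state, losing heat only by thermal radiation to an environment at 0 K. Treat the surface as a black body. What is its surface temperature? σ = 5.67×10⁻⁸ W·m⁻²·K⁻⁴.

Steady state: internal power = radiated power, P = εσA T⁴.
Radiating area A = 2πrL = 9.400×10⁻⁵ m².
T⁴ = P/(εσA) = 198/(1.0·5.67×10⁻⁸·9.400×10⁻⁵) = 3.715×10¹³ K⁴.
T = (3.715×10¹³)^(1/4).

T ≈ 2470 K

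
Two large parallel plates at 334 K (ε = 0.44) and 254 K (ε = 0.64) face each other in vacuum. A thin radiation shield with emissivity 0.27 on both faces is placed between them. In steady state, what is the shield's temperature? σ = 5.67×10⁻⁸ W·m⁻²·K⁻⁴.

In steady state the net flux on the hot side equals that on the cold side.
σ(T₁⁴−T_s⁴)/D₁ = σ(T_s⁴−T₂⁴)/D₂, with D₁ = 1/ε₁+1/ε_s−1 = 4.976, D₂ = 1/ε_s+1/ε₂−1 = 4.266.
Solve for T_s⁴: T_s⁴ = (D₂·T₁⁴ + D₁·T₂⁴)/(D₁+D₂) = 7.985×10⁹ K⁴.

T_s ≈ 299 K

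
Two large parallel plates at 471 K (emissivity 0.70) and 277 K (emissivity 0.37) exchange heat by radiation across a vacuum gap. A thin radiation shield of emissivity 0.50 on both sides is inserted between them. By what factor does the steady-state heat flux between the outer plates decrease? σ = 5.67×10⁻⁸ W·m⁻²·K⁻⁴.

factor ≈ 1.96

Without shield: q₀ = σΔ(T⁴)/(1/ε₁+1/ε₂−1) with denominator 3.131.
With shield the two gaps are in series; the resistances add: (1/ε₁+1/ε_s−1)+(1/ε_s+1/ε₂−1) = 2.429+3.703 = 6.131.
Heat-flux ratio q₀/q = 6.131/3.131.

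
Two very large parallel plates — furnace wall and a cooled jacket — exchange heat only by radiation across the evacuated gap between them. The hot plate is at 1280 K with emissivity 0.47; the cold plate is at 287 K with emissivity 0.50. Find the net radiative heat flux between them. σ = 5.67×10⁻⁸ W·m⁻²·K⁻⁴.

q ≈ 48500 W/m²

For two infinite grey parallel plates, q = σ(T₁⁴ − T₂⁴)/(1/ε₁ + 1/ε₂ − 1).
T₁⁴ − T₂⁴ = 2.684×10¹² − 6.785×10⁹ = 2.678×10¹² K⁴.
1/ε₁ + 1/ε₂ − 1 = 2.128 + 2.000 − 1 = 3.128.
q = 5.67×10⁻⁸ × 2.678×10¹² / 3.128.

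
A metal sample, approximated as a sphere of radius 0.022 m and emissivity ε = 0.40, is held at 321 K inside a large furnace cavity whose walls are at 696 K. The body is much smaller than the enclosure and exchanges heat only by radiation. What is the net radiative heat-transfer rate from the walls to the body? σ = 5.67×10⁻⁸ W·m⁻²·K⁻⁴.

P_net ≈ 30.9 W

For a small grey body in a large enclosure: P_net = εσA(T_body⁴ − T_wall⁴).
A = 4πr² = 0.006082 m²; T_body⁴ − T_wall⁴ = 1.062×10¹⁰ − 2.347×10¹¹ = -2.240×10¹¹ K⁴.
|P_net| = 0.40·5.67×10⁻⁸·0.006082·2.240×10¹¹.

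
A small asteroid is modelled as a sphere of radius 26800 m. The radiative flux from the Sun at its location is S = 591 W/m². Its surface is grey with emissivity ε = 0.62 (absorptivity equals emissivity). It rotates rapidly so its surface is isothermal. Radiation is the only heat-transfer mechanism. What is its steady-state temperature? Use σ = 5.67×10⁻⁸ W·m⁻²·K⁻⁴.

At equilibrium, absorbed power = emitted power.
Absorbing cross-section = πr² = 2.256×10⁹ m²; emitting surface = 4πr² = 9.026×10⁹ m² (ratio 4).
εS·A_cross = εσ·A_surf·T⁴  ⇒  T⁴ = S/(4σ)   (ε cancels).
T⁴ = 591/(4·5.67×10⁻⁸) = 2.606×10⁹ K⁴.
T = (2.606×10⁹)^(1/4).

T ≈ 226 K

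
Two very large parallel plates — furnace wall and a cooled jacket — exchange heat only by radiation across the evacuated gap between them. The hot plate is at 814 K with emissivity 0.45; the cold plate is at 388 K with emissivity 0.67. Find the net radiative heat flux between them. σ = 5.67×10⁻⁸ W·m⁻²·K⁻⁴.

q ≈ 8700 W/m²

For two infinite grey parallel plates, q = σ(T₁⁴ − T₂⁴)/(1/ε₁ + 1/ε₂ − 1).
T₁⁴ − T₂⁴ = 4.390×10¹¹ − 2.266×10¹⁰ = 4.164×10¹¹ K⁴.
1/ε₁ + 1/ε₂ − 1 = 2.222 + 1.493 − 1 = 2.715.
q = 5.67×10⁻⁸ × 4.164×10¹¹ / 2.715.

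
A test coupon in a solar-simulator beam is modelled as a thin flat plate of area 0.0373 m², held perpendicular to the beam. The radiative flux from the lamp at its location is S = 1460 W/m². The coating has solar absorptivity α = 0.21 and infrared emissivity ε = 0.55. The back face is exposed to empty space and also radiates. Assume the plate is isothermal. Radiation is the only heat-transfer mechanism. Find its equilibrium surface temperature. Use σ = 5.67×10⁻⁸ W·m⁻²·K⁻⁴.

T ≈ 265 K

At equilibrium, absorbed power = emitted power.
Absorbing cross-section = A = 0.03730 m²; emitting surface = 2A = 0.07460 m² (ratio 2).
αS·A_cross = εσ·A_surf·T⁴  ⇒  T⁴ = αS/(ε·2σ).
T⁴ = 0.210·1460/(0.55·2·5.67×10⁻⁸) = 4.916×10⁹ K⁴.
T = (4.916×10⁹)^(1/4).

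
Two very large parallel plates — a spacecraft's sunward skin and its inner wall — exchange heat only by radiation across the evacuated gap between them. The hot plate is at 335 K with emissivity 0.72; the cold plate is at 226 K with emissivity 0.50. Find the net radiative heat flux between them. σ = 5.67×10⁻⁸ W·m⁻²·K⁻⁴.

q ≈ 237 W/m²

For two infinite grey parallel plates, q = σ(T₁⁴ − T₂⁴)/(1/ε₁ + 1/ε₂ − 1).
T₁⁴ − T₂⁴ = 1.259×10¹⁰ − 2.609×10⁹ = 9.986×10⁹ K⁴.
1/ε₁ + 1/ε₂ − 1 = 1.389 + 2.000 − 1 = 2.389.
q = 5.67×10⁻⁸ × 9.986×10⁹ / 2.389.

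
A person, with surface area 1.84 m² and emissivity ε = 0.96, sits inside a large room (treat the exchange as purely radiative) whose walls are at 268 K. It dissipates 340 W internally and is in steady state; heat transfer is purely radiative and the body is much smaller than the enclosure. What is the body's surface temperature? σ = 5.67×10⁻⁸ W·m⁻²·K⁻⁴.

T ≈ 304 K

For a small grey body in a large enclosure, net radiated power = εσA(T⁴ − T_w⁴).
Steady state: P = εσA(T⁴ − T_w⁴) with A = 1.84 m².
T⁴ = P/(εσA) + T_w⁴ = 340/(0.96·5.67×10⁻⁸·1.840) + (268)⁴
    = 3.395×10⁹ + 5.159×10⁹ = 8.553×10⁹ K⁴.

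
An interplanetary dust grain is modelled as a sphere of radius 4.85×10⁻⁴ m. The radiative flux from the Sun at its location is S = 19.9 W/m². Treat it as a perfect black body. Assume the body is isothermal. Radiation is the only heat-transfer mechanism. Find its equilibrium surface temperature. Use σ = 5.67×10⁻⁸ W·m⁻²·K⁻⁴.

T ≈ 96.8 K

At equilibrium, absorbed power = emitted power.
Absorbing cross-section = πr² = 7.390×10⁻⁷ m²; emitting surface = 4πr² = 2.956×10⁻⁶ m² (ratio 4).
S·A_cross = εσ·A_surf·T⁴  ⇒  T⁴ = S/(4σ).
T⁴ = 1.00·19.9/(4·5.67×10⁻⁸) = 8.774×10⁷ K⁴.
T = (8.774×10⁷)^(1/4).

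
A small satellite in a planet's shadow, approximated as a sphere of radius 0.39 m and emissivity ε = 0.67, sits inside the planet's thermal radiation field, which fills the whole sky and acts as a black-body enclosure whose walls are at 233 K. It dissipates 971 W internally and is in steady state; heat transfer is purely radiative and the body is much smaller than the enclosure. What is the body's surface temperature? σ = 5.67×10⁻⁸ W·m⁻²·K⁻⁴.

For a small grey body in a large enclosure, net radiated power = εσA(T⁴ − T_w⁴).
Steady state: P = εσA(T⁴ − T_w⁴) with A = 4πr² = 1.911 m².
T⁴ = P/(εσA) + T_w⁴ = 971/(0.67·5.67×10⁻⁸·1.911) + (233)⁴
    = 1.337×10¹⁰ + 2.947×10⁹ = 1.632×10¹⁰ K⁴.

T ≈ 357 K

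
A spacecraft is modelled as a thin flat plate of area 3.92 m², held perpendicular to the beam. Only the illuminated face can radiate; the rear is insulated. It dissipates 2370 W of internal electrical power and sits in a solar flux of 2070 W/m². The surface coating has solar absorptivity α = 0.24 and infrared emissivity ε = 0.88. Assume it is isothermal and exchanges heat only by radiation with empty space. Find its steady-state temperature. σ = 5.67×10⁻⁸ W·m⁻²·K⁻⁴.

T ≈ 385 K

At steady state, absorbed solar power + internal power = radiated power.
Absorbed: α·S·A_cross = 0.24·2070·3.920 = 1947 W (cross-section A).
Total input = 1947 + 2370 = 4317 W.
Radiated: εσ·A_surf·T⁴ with A_surf = A = 3.920 m².
T⁴ = 4317/(0.88·5.67×10⁻⁸·3.920) = 2.207×10¹⁰ K⁴.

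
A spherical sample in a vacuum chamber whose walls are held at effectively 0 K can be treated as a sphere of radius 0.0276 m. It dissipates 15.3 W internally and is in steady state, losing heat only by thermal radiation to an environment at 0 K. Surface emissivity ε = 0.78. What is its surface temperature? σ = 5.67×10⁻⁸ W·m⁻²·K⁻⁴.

Steady state: internal power = radiated power, P = εσA T⁴.
Radiating area A = 4πr² = 0.009573 m².
T⁴ = P/(εσA) = 15.3/(0.78·5.67×10⁻⁸·0.009573) = 3.614×10¹⁰ K⁴.
T = (3.614×10¹⁰)^(1/4).

T ≈ 436 K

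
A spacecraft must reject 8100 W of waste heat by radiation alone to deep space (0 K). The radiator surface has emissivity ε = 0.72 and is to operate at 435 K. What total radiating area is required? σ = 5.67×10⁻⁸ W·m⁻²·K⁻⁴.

A ≈ 5.54 m²

P = εσA T⁴ ⇒ A = P/(εσT⁴).
T⁴ = 3.581×10¹⁰ K⁴.
A = 8100/(0.72 × 5.67×10⁻⁸ × 3.581×10¹⁰).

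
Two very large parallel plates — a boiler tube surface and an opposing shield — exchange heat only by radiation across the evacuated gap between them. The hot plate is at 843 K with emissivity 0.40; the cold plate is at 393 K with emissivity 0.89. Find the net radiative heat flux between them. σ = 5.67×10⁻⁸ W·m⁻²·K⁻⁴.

For two infinite grey parallel plates, q = σ(T₁⁴ − T₂⁴)/(1/ε₁ + 1/ε₂ − 1).
T₁⁴ − T₂⁴ = 5.050×10¹¹ − 2.385×10¹⁰ = 4.812×10¹¹ K⁴.
1/ε₁ + 1/ε₂ − 1 = 2.500 + 1.124 − 1 = 2.624.
q = 5.67×10⁻⁸ × 4.812×10¹¹ / 2.624.

q ≈ 10400 W/m²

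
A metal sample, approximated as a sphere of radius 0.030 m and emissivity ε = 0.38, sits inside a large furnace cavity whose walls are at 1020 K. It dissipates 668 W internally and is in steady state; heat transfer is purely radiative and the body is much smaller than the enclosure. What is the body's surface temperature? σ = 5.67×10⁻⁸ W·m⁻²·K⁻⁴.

T ≈ 1400 K

For a small grey body in a large enclosure, net radiated power = εσA(T⁴ − T_w⁴).
Steady state: P = εσA(T⁴ − T_w⁴) with A = 4πr² = 0.01131 m².
T⁴ = P/(εσA) + T_w⁴ = 668/(0.38·5.67×10⁻⁸·0.01131) + (1020)⁴
    = 2.741×10¹² + 1.082×10¹² = 3.824×10¹² K⁴.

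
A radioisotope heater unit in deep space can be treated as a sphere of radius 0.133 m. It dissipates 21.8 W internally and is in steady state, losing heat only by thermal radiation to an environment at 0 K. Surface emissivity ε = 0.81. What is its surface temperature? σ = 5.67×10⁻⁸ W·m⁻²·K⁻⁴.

Steady state: internal power = radiated power, P = εσA T⁴.
Radiating area A = 4πr² = 0.2223 m².
T⁴ = P/(εσA) = 21.8/(0.81·5.67×10⁻⁸·0.2223) = 2.135×10⁹ K⁴.
T = (2.135×10⁹)^(1/4).

T ≈ 215 K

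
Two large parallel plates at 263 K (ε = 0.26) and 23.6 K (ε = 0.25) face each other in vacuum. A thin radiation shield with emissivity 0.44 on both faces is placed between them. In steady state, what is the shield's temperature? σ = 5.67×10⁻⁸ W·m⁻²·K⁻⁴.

T_s ≈ 222 K

In steady state the net flux on the hot side equals that on the cold side.
σ(T₁⁴−T_s⁴)/D₁ = σ(T_s⁴−T₂⁴)/D₂, with D₁ = 1/ε₁+1/ε_s−1 = 5.119, D₂ = 1/ε_s+1/ε₂−1 = 5.273.
Solve for T_s⁴: T_s⁴ = (D₂·T₁⁴ + D₁·T₂⁴)/(D₁+D₂) = 2.428×10⁹ K⁴.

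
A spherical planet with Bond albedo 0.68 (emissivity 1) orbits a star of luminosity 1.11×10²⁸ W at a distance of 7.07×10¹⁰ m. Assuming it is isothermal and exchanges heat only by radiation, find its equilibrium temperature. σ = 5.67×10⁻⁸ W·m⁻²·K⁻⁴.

T ≈ 707 K

First find the stellar flux at distance d: S = L/(4πd²) = 1.11×10²⁸/(4π·(7.07×10¹⁰)²) = 1.767×10⁵ W/m².
For an isothermal sphere, absorbed (1−a)S·πr² = emitted σ·4πr²·T⁴, so T⁴ = (1−a)S/(4σ).
T⁴ = 0.320·1.767×10⁵/(4·5.67×10⁻⁸) = 2.493×10¹¹ K⁴.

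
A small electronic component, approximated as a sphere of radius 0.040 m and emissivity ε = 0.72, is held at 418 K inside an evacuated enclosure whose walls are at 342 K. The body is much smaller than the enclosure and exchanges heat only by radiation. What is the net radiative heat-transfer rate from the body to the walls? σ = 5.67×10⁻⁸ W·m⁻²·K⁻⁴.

P_net ≈ 13.8 W

For a small grey body in a large enclosure: P_net = εσA(T_body⁴ − T_wall⁴).
A = 4πr² = 0.02011 m²; T_body⁴ − T_wall⁴ = 3.053×10¹⁰ − 1.368×10¹⁰ = 1.685×10¹⁰ K⁴.
|P_net| = 0.72·5.67×10⁻⁸·0.02011·1.685×10¹⁰.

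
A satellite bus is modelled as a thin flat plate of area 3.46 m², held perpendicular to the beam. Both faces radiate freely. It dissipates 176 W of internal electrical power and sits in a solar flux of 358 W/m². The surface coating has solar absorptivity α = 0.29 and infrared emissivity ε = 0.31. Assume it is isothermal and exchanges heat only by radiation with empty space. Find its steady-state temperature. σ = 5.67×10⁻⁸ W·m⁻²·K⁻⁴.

At steady state, absorbed solar power + internal power = radiated power.
Absorbed: α·S·A_cross = 0.29·358·3.460 = 359.2 W (cross-section A).
Total input = 359.2 + 176 = 535.2 W.
Radiated: εσ·A_surf·T⁴ with A_surf = 2A = 6.920 m².
T⁴ = 535.2/(0.31·5.67×10⁻⁸·6.920) = 4.400×10⁹ K⁴.

T ≈ 258 K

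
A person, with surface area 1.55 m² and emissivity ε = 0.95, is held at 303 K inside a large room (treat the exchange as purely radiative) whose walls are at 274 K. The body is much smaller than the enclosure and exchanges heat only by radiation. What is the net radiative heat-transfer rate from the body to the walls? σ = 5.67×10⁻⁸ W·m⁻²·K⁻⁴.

P_net ≈ 233 W

For a small grey body in a large enclosure: P_net = εσA(T_body⁴ − T_wall⁴).
A = 1.55 m²; T_body⁴ − T_wall⁴ = 8.429×10⁹ − 5.636×10⁹ = 2.792×10⁹ K⁴.
|P_net| = 0.95·5.67×10⁻⁸·1.550·2.792×10⁹.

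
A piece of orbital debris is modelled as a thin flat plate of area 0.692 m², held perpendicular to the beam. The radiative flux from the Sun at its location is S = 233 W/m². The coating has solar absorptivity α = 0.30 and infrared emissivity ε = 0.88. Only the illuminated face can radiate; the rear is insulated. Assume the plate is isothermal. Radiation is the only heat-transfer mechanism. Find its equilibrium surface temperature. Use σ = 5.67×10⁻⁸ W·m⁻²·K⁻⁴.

At equilibrium, absorbed power = emitted power.
Absorbing cross-section = A = 0.6920 m²; emitting surface = A = 0.6920 m² (ratio 1).
αS·A_cross = εσ·A_surf·T⁴  ⇒  T⁴ = αS/(ε·1σ).
T⁴ = 0.300·233/(0.88·1·5.67×10⁻⁸) = 1.401×10⁹ K⁴.
T = (1.401×10⁹)^(1/4).

T ≈ 193 K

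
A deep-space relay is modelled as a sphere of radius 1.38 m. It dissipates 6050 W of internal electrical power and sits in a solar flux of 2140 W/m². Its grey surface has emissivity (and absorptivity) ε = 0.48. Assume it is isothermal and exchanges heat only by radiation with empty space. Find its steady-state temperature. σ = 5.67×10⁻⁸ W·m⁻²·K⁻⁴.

At steady state, absorbed solar power + internal power = radiated power.
Absorbed: α·S·A_cross = 0.48·2140·5.983 = 6146 W (cross-section πr²).
Total input = 6146 + 6050 = 12200 W.
Radiated: εσ·A_surf·T⁴ with A_surf = 4πr² = 23.93 m².
T⁴ = 12200/(0.48·5.67×10⁻⁸·23.93) = 1.872×10¹⁰ K⁴.

T ≈ 370 K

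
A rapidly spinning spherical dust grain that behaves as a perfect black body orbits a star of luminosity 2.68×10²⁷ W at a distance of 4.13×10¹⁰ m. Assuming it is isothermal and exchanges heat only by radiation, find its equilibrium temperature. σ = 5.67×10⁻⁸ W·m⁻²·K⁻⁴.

First find the stellar flux at distance d: S = L/(4πd²) = 2.68×10²⁷/(4π·(4.13×10¹⁰)²) = 1.250×10⁵ W/m².
For an isothermal sphere, absorbed (1−a)S·πr² = emitted σ·4πr²·T⁴, so T⁴ = (1−a)S/(4σ).
T⁴ = 1.00·1.250×10⁵/(4·5.67×10⁻⁸) = 5.513×10¹¹ K⁴.

T ≈ 862 K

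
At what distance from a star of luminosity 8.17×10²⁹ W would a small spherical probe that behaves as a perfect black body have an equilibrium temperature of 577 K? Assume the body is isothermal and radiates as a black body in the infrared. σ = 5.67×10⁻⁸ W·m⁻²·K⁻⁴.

d ≈ 1.61×10¹² m

For an isothermal black-emitting sphere, (1−a)S·πr² = σ·4πr²·T⁴ ⇒ S = 4σT⁴/(1−a).
S = 4·5.67×10⁻⁸·(577)⁴/1.00 = 25140 W/m².
Flux falls as S = L/(4πd²), so d = √(L/(4πS)) = √(8.17×10²⁹/(4π·25140)).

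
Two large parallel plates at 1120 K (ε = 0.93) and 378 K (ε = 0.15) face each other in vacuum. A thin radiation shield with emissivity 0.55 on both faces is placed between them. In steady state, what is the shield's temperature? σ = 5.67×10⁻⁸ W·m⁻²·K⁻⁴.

In steady state the net flux on the hot side equals that on the cold side.
σ(T₁⁴−T_s⁴)/D₁ = σ(T_s⁴−T₂⁴)/D₂, with D₁ = 1/ε₁+1/ε_s−1 = 1.893, D₂ = 1/ε_s+1/ε₂−1 = 7.485.
Solve for T_s⁴: T_s⁴ = (D₂·T₁⁴ + D₁·T₂⁴)/(D₁+D₂) = 1.260×10¹² K⁴.

T_s ≈ 1060 K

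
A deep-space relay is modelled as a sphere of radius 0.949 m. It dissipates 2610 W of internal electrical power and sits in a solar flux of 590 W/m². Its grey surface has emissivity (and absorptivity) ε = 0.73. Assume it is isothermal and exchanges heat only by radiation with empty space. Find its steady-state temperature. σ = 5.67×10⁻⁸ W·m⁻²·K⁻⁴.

At steady state, absorbed solar power + internal power = radiated power.
Absorbed: α·S·A_cross = 0.73·590·2.829 = 1219 W (cross-section πr²).
Total input = 1219 + 2610 = 3829 W.
Radiated: εσ·A_surf·T⁴ with A_surf = 4πr² = 11.32 m².
T⁴ = 3829/(0.73·5.67×10⁻⁸·11.32) = 8.173×10⁹ K⁴.

T ≈ 301 K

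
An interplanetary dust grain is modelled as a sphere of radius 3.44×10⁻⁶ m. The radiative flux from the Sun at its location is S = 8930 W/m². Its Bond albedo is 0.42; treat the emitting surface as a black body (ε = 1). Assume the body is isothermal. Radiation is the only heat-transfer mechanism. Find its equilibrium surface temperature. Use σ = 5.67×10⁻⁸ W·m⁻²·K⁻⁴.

T ≈ 389 K

At equilibrium, absorbed power = emitted power.
Absorbing cross-section = πr² = 3.718×10⁻¹¹ m²; emitting surface = 4πr² = 1.487×10⁻¹⁰ m² (ratio 4).
(1−a)S·A_cross = εσ·A_surf·T⁴  ⇒  T⁴ = (1−a)S/(4σ).
T⁴ = 0.580·8930/(4·5.67×10⁻⁸) = 2.284×10¹⁰ K⁴.
T = (2.284×10¹⁰)^(1/4).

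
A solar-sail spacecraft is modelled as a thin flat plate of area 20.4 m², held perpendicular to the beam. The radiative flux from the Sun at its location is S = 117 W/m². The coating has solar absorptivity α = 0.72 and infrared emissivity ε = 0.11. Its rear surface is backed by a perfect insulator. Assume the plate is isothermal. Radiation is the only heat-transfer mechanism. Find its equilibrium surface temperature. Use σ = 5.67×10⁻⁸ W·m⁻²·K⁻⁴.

At equilibrium, absorbed power = emitted power.
Absorbing cross-section = A = 20.40 m²; emitting surface = A = 20.40 m² (ratio 1).
αS·A_cross = εσ·A_surf·T⁴  ⇒  T⁴ = αS/(ε·1σ).
T⁴ = 0.720·117/(0.11·1·5.67×10⁻⁸) = 1.351×10¹⁰ K⁴.
T = (1.351×10¹⁰)^(1/4).

T ≈ 341 K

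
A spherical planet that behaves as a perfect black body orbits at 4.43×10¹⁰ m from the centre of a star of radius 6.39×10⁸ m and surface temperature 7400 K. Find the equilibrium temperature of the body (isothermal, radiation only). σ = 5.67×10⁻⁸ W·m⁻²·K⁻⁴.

T ≈ 628 K

The star's surface emits σT_*⁴; at distance d the flux is S = σT_*⁴(R_*/d)².
S = 5.67×10⁻⁸·(7400)⁴·(6.39×10⁸/4.43×10¹⁰)² = 35380 W/m².
For an isothermal sphere T⁴ = (1−a)S/(4σ) = 1.560×10¹¹ K⁴.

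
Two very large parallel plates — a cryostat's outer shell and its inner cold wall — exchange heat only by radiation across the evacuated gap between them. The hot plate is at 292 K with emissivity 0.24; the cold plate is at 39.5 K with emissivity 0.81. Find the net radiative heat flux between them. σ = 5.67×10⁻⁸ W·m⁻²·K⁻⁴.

q ≈ 93.6 W/m²

For two infinite grey parallel plates, q = σ(T₁⁴ − T₂⁴)/(1/ε₁ + 1/ε₂ − 1).
T₁⁴ − T₂⁴ = 7.270×10⁹ − 2.434×10⁶ = 7.268×10⁹ K⁴.
1/ε₁ + 1/ε₂ − 1 = 4.167 + 1.235 − 1 = 4.401.
q = 5.67×10⁻⁸ × 7.268×10⁹ / 4.401.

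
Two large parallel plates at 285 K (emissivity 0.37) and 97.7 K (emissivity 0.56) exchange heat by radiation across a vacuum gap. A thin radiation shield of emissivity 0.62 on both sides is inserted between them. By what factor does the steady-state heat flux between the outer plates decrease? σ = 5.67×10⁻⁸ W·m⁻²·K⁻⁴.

Without shield: q₀ = σΔ(T⁴)/(1/ε₁+1/ε₂−1) with denominator 3.488.
With shield the two gaps are in series; the resistances add: (1/ε₁+1/ε_s−1)+(1/ε_s+1/ε₂−1) = 3.316+2.399 = 5.714.
Heat-flux ratio q₀/q = 5.714/3.488.

factor ≈ 1.64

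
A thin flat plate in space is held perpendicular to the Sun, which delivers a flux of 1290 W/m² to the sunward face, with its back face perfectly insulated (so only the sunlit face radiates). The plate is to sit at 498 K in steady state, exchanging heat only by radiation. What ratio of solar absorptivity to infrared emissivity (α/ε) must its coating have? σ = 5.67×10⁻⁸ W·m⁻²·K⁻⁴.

α/ε ≈ 2.70

Balance: αS·A = εσ·1A·T⁴ ⇒ α/ε = σT⁴/S.
α/ε = 5.67×10⁻⁸·(498)⁴/1290 = 5.67×10⁻⁸·6.151×10¹⁰/1290.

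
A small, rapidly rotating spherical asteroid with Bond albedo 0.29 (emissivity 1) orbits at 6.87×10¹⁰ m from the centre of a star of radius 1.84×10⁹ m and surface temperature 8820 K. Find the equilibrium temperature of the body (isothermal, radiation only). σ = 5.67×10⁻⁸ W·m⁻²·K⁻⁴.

T ≈ 937 K

The star's surface emits σT_*⁴; at distance d the flux is S = σT_*⁴(R_*/d)².
S = 5.67×10⁻⁸·(8820)⁴·(1.84×10⁹/6.87×10¹⁰)² = 2.461×10⁵ W/m².
For an isothermal sphere T⁴ = (1−a)S/(4σ) = 7.705×10¹¹ K⁴.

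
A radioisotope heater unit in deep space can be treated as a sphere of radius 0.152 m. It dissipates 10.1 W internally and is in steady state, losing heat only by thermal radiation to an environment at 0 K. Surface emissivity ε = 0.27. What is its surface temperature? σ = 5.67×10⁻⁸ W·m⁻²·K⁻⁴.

Steady state: internal power = radiated power, P = εσA T⁴.
Radiating area A = 4πr² = 0.2903 m².
T⁴ = P/(εσA) = 10.1/(0.27·5.67×10⁻⁸·0.2903) = 2.272×10⁹ K⁴.
T = (2.272×10⁹)^(1/4).

T ≈ 218 K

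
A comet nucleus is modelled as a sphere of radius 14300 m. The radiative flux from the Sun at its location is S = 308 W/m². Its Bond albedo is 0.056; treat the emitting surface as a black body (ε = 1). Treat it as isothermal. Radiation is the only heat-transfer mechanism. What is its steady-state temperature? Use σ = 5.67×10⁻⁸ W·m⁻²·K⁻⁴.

T ≈ 189 K

At equilibrium, absorbed power = emitted power.
Absorbing cross-section = πr² = 6.424×10⁸ m²; emitting surface = 4πr² = 2.570×10⁹ m² (ratio 4).
(1−a)S·A_cross = εσ·A_surf·T⁴  ⇒  T⁴ = (1−a)S/(4σ).
T⁴ = 0.944·308/(4·5.67×10⁻⁸) = 1.282×10⁹ K⁴.
T = (1.282×10⁹)^(1/4).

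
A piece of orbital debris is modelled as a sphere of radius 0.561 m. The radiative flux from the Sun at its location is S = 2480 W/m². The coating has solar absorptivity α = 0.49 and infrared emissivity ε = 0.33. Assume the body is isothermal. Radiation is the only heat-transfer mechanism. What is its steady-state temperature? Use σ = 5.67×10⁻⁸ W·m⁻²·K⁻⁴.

At equilibrium, absorbed power = emitted power.
Absorbing cross-section = πr² = 0.9887 m²; emitting surface = 4πr² = 3.955 m² (ratio 4).
αS·A_cross = εσ·A_surf·T⁴  ⇒  T⁴ = αS/(ε·4σ).
T⁴ = 0.490·2480/(0.33·4·5.67×10⁻⁸) = 1.624×10¹⁰ K⁴.
T = (1.624×10¹⁰)^(1/4).

T ≈ 357 K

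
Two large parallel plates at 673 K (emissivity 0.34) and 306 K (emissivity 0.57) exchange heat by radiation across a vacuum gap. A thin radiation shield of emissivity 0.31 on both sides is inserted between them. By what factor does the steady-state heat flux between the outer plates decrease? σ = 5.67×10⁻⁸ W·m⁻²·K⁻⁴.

Without shield: q₀ = σΔ(T⁴)/(1/ε₁+1/ε₂−1) with denominator 3.696.
With shield the two gaps are in series; the resistances add: (1/ε₁+1/ε_s−1)+(1/ε_s+1/ε₂−1) = 5.167+3.980 = 9.147.
Heat-flux ratio q₀/q = 9.147/3.696.

factor ≈ 2.48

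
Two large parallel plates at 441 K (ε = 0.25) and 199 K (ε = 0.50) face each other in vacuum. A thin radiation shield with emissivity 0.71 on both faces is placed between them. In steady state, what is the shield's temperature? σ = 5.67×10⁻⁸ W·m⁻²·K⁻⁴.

In steady state the net flux on the hot side equals that on the cold side.
σ(T₁⁴−T_s⁴)/D₁ = σ(T_s⁴−T₂⁴)/D₂, with D₁ = 1/ε₁+1/ε_s−1 = 4.408, D₂ = 1/ε_s+1/ε₂−1 = 2.408.
Solve for T_s⁴: T_s⁴ = (D₂·T₁⁴ + D₁·T₂⁴)/(D₁+D₂) = 1.438×10¹⁰ K⁴.

T_s ≈ 346 K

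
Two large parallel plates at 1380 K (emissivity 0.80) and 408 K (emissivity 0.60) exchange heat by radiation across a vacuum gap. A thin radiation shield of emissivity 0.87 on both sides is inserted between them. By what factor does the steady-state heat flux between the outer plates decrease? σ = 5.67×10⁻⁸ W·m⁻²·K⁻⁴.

factor ≈ 1.68

Without shield: q₀ = σΔ(T⁴)/(1/ε₁+1/ε₂−1) with denominator 1.917.
With shield the two gaps are in series; the resistances add: (1/ε₁+1/ε_s−1)+(1/ε_s+1/ε₂−1) = 1.399+1.816 = 3.216.
Heat-flux ratio q₀/q = 3.216/1.917.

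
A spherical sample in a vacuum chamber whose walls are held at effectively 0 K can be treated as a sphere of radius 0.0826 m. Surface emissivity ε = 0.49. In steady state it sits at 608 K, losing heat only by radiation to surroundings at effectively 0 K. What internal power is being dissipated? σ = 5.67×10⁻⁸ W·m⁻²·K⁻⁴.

P ≈ 326 W

Steady state: P = εσA T⁴.
A = 4πr² = 0.08574 m²; T⁴ = (608)⁴ = 1.367×10¹¹ K⁴.
P = 0.49 × 5.67×10⁻⁸ × 0.08574 × 1.367×10¹¹.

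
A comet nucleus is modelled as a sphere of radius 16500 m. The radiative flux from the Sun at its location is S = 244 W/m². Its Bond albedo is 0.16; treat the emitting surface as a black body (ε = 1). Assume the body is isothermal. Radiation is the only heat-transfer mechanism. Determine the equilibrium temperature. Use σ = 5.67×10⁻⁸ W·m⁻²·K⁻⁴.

At equilibrium, absorbed power = emitted power.
Absorbing cross-section = πr² = 8.553×10⁸ m²; emitting surface = 4πr² = 3.421×10⁹ m² (ratio 4).
(1−a)S·A_cross = εσ·A_surf·T⁴  ⇒  T⁴ = (1−a)S/(4σ).
T⁴ = 0.840·244/(4·5.67×10⁻⁸) = 9.037×10⁸ K⁴.
T = (9.037×10⁸)^(1/4).

T ≈ 173 K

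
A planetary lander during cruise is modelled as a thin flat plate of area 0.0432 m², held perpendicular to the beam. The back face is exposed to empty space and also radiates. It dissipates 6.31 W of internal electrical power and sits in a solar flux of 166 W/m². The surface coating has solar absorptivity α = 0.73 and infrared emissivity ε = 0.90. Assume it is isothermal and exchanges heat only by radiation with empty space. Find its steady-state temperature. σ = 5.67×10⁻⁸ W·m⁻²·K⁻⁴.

At steady state, absorbed solar power + internal power = radiated power.
Absorbed: α·S·A_cross = 0.73·166·0.04320 = 5.235 W (cross-section A).
Total input = 5.235 + 6.31 = 11.54 W.
Radiated: εσ·A_surf·T⁴ with A_surf = 2A = 0.08640 m².
T⁴ = 11.54/(0.90·5.67×10⁻⁸·0.08640) = 2.619×10⁹ K⁴.

T ≈ 226 K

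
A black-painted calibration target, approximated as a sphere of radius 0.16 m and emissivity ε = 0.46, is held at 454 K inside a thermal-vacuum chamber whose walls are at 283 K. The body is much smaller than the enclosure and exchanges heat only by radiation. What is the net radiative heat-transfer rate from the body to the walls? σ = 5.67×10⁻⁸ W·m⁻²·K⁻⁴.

P_net ≈ 303 W

For a small grey body in a large enclosure: P_net = εσA(T_body⁴ − T_wall⁴).
A = 4πr² = 0.3217 m²; T_body⁴ − T_wall⁴ = 4.248×10¹⁰ − 6.414×10⁹ = 3.607×10¹⁰ K⁴.
|P_net| = 0.46·5.67×10⁻⁸·0.3217·3.607×10¹⁰.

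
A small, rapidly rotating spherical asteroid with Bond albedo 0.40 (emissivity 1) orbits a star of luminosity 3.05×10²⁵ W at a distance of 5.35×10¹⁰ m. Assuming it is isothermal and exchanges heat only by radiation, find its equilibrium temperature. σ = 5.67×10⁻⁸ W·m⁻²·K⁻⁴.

T ≈ 218 K

First find the stellar flux at distance d: S = L/(4πd²) = 3.05×10²⁵/(4π·(5.35×10¹⁰)²) = 848.0 W/m².
For an isothermal sphere, absorbed (1−a)S·πr² = emitted σ·4πr²·T⁴, so T⁴ = (1−a)S/(4σ).
T⁴ = 0.600·848.0/(4·5.67×10⁻⁸) = 2.243×10⁹ K⁴.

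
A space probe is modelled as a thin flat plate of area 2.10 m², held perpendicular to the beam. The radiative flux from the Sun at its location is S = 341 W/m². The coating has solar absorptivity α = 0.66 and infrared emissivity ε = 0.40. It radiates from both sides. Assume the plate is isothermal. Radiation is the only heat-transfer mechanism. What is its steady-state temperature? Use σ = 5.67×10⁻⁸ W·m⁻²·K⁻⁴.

T ≈ 265 K

At equilibrium, absorbed power = emitted power.
Absorbing cross-section = A = 2.100 m²; emitting surface = 2A = 4.200 m² (ratio 2).
αS·A_cross = εσ·A_surf·T⁴  ⇒  T⁴ = αS/(ε·2σ).
T⁴ = 0.660·341/(0.40·2·5.67×10⁻⁸) = 4.962×10⁹ K⁴.
T = (4.962×10⁹)^(1/4).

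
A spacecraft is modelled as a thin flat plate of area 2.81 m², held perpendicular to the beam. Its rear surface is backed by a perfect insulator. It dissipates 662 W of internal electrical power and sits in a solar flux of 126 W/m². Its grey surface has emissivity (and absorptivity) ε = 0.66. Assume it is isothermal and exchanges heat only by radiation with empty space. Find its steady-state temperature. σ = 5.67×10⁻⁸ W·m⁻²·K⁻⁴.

At steady state, absorbed solar power + internal power = radiated power.
Absorbed: α·S·A_cross = 0.66·126·2.810 = 233.7 W (cross-section A).
Total input = 233.7 + 662 = 895.7 W.
Radiated: εσ·A_surf·T⁴ with A_surf = A = 2.810 m².
T⁴ = 895.7/(0.66·5.67×10⁻⁸·2.810) = 8.518×10⁹ K⁴.

T ≈ 304 K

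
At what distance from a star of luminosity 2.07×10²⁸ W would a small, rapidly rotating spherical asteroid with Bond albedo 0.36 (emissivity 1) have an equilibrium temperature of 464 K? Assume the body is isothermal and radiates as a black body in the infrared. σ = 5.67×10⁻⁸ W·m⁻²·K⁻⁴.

d ≈ 3.17×10¹¹ m

For an isothermal black-emitting sphere, (1−a)S·πr² = σ·4πr²·T⁴ ⇒ S = 4σT⁴/(1−a).
S = 4·5.67×10⁻⁸·(464)⁴/0.640 = 16430 W/m².
Flux falls as S = L/(4πd²), so d = √(L/(4πS)) = √(2.07×10²⁸/(4π·16430)).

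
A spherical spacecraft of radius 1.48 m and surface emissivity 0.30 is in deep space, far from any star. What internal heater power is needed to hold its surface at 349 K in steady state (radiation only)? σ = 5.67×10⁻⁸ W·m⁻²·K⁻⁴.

P ≈ 6950 W

P = εσ·4πr²·T⁴.
4πr² = 27.53 m²; T⁴ = 1.484×10¹⁰ K⁴.
P = 0.30·5.67×10⁻⁸·27.53·1.484×10¹⁰.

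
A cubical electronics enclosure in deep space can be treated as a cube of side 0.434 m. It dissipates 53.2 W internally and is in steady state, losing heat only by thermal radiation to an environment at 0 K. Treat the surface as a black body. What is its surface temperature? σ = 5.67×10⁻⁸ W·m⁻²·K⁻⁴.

Steady state: internal power = radiated power, P = εσA T⁴.
Radiating area A = 6L² = 1.130 m².
T⁴ = P/(εσA) = 53.2/(1.0·5.67×10⁻⁸·1.130) = 8.302×10⁸ K⁴.
T = (8.302×10⁸)^(1/4).

T ≈ 170 K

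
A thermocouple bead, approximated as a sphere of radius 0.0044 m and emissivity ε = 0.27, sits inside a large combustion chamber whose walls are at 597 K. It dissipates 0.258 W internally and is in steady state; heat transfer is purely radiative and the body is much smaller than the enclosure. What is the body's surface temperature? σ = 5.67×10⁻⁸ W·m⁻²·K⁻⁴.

For a small grey body in a large enclosure, net radiated power = εσA(T⁴ − T_w⁴).
Steady state: P = εσA(T⁴ − T_w⁴) with A = 4πr² = 2.433×10⁻⁴ m².
T⁴ = P/(εσA) + T_w⁴ = 0.258/(0.27·5.67×10⁻⁸·2.433×10⁻⁴) + (597)⁴
    = 6.927×10¹⁰ + 1.270×10¹¹ = 1.963×10¹¹ K⁴.

T ≈ 666 K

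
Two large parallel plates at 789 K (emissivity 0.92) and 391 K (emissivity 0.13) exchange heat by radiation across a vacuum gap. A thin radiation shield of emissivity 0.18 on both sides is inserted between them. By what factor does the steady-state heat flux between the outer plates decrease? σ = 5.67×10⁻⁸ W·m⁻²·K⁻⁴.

Without shield: q₀ = σΔ(T⁴)/(1/ε₁+1/ε₂−1) with denominator 7.779.
With shield the two gaps are in series; the resistances add: (1/ε₁+1/ε_s−1)+(1/ε_s+1/ε₂−1) = 5.643+12.25 = 17.89.
Heat-flux ratio q₀/q = 17.89/7.779.

factor ≈ 2.30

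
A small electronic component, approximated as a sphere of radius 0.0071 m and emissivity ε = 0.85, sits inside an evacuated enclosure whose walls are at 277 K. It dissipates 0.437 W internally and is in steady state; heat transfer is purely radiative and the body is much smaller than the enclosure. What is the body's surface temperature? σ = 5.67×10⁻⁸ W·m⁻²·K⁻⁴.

T ≈ 377 K

For a small grey body in a large enclosure, net radiated power = εσA(T⁴ − T_w⁴).
Steady state: P = εσA(T⁴ − T_w⁴) with A = 4πr² = 6.335×10⁻⁴ m².
T⁴ = P/(εσA) + T_w⁴ = 0.437/(0.85·5.67×10⁻⁸·6.335×10⁻⁴) + (277)⁴
    = 1.431×10¹⁰ + 5.887×10⁹ = 2.020×10¹⁰ K⁴.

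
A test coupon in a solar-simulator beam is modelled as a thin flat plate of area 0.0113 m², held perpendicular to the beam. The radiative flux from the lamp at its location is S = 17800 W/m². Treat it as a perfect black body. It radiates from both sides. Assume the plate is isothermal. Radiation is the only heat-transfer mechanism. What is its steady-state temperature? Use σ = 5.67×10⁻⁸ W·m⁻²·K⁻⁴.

At equilibrium, absorbed power = emitted power.
Absorbing cross-section = A = 0.01130 m²; emitting surface = 2A = 0.02260 m² (ratio 2).
S·A_cross = εσ·A_surf·T⁴  ⇒  T⁴ = S/(2σ).
T⁴ = 1.00·17800/(2·5.67×10⁻⁸) = 1.570×10¹¹ K⁴.
T = (1.570×10¹¹)^(1/4).

T ≈ 629 K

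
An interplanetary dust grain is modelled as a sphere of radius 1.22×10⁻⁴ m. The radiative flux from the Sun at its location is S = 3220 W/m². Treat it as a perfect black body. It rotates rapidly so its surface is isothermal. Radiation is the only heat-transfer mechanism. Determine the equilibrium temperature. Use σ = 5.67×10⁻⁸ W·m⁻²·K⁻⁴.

T ≈ 345 K

At equilibrium, absorbed power = emitted power.
Absorbing cross-section = πr² = 4.676×10⁻⁸ m²; emitting surface = 4πr² = 1.870×10⁻⁷ m² (ratio 4).
S·A_cross = εσ·A_surf·T⁴  ⇒  T⁴ = S/(4σ).
T⁴ = 1.00·3220/(4·5.67×10⁻⁸) = 1.420×10¹⁰ K⁴.
T = (1.420×10¹⁰)^(1/4).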